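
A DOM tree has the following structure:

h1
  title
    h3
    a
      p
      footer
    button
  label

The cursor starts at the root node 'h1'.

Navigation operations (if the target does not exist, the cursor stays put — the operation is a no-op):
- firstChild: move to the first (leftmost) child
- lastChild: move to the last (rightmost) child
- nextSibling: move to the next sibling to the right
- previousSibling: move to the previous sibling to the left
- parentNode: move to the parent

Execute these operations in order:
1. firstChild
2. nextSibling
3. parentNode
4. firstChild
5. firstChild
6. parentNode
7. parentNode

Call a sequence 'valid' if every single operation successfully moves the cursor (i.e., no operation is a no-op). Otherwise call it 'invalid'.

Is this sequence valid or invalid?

Answer: valid

Derivation:
After 1 (firstChild): title
After 2 (nextSibling): label
After 3 (parentNode): h1
After 4 (firstChild): title
After 5 (firstChild): h3
After 6 (parentNode): title
After 7 (parentNode): h1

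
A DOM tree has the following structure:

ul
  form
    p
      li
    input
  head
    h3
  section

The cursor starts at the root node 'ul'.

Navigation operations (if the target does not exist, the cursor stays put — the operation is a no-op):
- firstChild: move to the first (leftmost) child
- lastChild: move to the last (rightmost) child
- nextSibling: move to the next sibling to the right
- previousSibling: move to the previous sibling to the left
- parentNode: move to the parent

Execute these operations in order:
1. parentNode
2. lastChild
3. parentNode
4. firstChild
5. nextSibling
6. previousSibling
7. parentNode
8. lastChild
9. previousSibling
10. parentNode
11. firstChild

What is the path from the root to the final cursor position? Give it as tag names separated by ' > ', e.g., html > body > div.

After 1 (parentNode): ul (no-op, stayed)
After 2 (lastChild): section
After 3 (parentNode): ul
After 4 (firstChild): form
After 5 (nextSibling): head
After 6 (previousSibling): form
After 7 (parentNode): ul
After 8 (lastChild): section
After 9 (previousSibling): head
After 10 (parentNode): ul
After 11 (firstChild): form

Answer: ul > form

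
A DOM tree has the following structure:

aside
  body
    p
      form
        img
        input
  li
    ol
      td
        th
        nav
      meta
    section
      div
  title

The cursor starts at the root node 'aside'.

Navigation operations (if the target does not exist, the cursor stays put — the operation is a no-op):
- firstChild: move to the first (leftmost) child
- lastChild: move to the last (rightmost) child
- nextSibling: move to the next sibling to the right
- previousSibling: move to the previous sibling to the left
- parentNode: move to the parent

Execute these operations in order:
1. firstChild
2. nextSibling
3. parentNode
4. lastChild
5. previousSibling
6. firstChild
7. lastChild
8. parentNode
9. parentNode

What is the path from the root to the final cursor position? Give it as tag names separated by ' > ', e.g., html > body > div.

After 1 (firstChild): body
After 2 (nextSibling): li
After 3 (parentNode): aside
After 4 (lastChild): title
After 5 (previousSibling): li
After 6 (firstChild): ol
After 7 (lastChild): meta
After 8 (parentNode): ol
After 9 (parentNode): li

Answer: aside > li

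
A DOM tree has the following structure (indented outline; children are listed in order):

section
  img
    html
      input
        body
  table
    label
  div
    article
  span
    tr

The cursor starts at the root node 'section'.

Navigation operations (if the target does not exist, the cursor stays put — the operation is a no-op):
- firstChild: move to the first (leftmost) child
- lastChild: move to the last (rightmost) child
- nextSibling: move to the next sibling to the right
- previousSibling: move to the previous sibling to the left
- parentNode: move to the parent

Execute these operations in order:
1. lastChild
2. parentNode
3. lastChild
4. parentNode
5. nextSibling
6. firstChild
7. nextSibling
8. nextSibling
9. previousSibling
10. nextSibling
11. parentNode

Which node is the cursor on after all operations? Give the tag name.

After 1 (lastChild): span
After 2 (parentNode): section
After 3 (lastChild): span
After 4 (parentNode): section
After 5 (nextSibling): section (no-op, stayed)
After 6 (firstChild): img
After 7 (nextSibling): table
After 8 (nextSibling): div
After 9 (previousSibling): table
After 10 (nextSibling): div
After 11 (parentNode): section

Answer: section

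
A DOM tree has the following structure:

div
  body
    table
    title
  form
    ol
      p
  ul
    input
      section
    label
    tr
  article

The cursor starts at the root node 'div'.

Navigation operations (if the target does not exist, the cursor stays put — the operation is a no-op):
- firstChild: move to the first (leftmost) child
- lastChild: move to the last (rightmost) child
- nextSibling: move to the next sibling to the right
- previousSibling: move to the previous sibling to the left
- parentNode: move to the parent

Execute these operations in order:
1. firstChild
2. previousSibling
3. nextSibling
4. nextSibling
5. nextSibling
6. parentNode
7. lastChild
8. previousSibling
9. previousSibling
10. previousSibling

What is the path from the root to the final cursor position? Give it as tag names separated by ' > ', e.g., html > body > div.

After 1 (firstChild): body
After 2 (previousSibling): body (no-op, stayed)
After 3 (nextSibling): form
After 4 (nextSibling): ul
After 5 (nextSibling): article
After 6 (parentNode): div
After 7 (lastChild): article
After 8 (previousSibling): ul
After 9 (previousSibling): form
After 10 (previousSibling): body

Answer: div > body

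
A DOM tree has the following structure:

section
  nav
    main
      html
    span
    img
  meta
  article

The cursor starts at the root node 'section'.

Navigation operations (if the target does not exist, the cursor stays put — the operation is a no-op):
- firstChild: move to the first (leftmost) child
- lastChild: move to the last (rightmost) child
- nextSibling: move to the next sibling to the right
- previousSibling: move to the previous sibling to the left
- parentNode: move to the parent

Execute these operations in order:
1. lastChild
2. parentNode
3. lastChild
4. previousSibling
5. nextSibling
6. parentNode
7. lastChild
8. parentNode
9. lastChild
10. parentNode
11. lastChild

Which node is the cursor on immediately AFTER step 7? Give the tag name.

Answer: article

Derivation:
After 1 (lastChild): article
After 2 (parentNode): section
After 3 (lastChild): article
After 4 (previousSibling): meta
After 5 (nextSibling): article
After 6 (parentNode): section
After 7 (lastChild): article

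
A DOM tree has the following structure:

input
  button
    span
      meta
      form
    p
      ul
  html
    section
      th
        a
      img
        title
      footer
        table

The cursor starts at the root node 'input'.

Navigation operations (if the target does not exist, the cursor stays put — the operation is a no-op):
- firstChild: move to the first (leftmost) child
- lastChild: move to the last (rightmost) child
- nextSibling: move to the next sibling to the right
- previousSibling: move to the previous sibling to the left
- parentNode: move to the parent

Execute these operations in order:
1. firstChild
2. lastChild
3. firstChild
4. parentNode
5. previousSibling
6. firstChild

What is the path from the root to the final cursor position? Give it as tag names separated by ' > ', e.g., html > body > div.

After 1 (firstChild): button
After 2 (lastChild): p
After 3 (firstChild): ul
After 4 (parentNode): p
After 5 (previousSibling): span
After 6 (firstChild): meta

Answer: input > button > span > meta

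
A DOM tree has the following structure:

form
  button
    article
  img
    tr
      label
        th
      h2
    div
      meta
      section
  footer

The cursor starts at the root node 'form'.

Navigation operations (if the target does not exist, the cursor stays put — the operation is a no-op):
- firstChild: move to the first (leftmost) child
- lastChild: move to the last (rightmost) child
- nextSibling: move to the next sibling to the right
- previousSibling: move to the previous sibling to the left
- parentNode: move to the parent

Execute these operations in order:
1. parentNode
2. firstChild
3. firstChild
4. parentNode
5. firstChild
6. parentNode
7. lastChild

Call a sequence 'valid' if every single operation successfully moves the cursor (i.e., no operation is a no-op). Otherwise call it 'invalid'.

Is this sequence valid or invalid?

Answer: invalid

Derivation:
After 1 (parentNode): form (no-op, stayed)
After 2 (firstChild): button
After 3 (firstChild): article
After 4 (parentNode): button
After 5 (firstChild): article
After 6 (parentNode): button
After 7 (lastChild): article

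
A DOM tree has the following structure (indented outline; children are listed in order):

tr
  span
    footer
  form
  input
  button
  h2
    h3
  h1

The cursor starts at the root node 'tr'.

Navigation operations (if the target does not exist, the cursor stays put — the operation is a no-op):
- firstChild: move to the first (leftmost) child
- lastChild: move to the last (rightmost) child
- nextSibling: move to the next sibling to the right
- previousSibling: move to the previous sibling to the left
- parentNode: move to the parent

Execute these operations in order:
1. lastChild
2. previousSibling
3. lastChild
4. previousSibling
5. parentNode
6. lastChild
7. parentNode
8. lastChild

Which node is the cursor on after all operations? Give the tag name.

After 1 (lastChild): h1
After 2 (previousSibling): h2
After 3 (lastChild): h3
After 4 (previousSibling): h3 (no-op, stayed)
After 5 (parentNode): h2
After 6 (lastChild): h3
After 7 (parentNode): h2
After 8 (lastChild): h3

Answer: h3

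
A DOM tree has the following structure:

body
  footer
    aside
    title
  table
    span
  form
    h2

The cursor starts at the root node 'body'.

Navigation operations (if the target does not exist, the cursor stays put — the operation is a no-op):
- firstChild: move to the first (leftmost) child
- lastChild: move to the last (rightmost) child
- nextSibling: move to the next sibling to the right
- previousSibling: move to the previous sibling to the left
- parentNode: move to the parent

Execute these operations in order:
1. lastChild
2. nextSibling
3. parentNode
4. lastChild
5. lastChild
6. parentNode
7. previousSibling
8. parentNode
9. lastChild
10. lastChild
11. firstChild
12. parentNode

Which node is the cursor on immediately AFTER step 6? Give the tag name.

After 1 (lastChild): form
After 2 (nextSibling): form (no-op, stayed)
After 3 (parentNode): body
After 4 (lastChild): form
After 5 (lastChild): h2
After 6 (parentNode): form

Answer: form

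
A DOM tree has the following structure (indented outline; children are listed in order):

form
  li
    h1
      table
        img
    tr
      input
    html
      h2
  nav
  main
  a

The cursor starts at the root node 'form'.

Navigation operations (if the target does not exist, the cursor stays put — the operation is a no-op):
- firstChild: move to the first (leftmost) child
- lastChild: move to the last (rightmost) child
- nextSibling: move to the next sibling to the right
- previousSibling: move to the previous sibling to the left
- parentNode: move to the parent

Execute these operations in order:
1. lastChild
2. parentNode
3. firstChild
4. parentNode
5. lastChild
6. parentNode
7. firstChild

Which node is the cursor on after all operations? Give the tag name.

Answer: li

Derivation:
After 1 (lastChild): a
After 2 (parentNode): form
After 3 (firstChild): li
After 4 (parentNode): form
After 5 (lastChild): a
After 6 (parentNode): form
After 7 (firstChild): li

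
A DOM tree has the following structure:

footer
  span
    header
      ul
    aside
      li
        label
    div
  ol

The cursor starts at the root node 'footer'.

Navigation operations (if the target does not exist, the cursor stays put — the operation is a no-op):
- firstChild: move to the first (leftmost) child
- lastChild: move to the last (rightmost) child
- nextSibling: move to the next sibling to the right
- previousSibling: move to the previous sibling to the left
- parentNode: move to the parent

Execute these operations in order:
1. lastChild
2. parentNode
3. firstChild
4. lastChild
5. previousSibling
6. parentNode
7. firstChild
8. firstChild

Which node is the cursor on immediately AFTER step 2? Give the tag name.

Answer: footer

Derivation:
After 1 (lastChild): ol
After 2 (parentNode): footer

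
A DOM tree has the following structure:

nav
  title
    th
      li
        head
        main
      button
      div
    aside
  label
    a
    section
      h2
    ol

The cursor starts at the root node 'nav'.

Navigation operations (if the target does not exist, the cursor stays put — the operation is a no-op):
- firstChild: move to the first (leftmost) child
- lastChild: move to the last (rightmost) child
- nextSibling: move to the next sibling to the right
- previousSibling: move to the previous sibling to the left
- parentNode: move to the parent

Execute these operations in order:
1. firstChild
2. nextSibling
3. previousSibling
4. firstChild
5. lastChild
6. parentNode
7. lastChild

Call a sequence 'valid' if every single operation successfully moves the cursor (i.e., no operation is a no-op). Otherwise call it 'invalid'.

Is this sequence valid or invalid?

After 1 (firstChild): title
After 2 (nextSibling): label
After 3 (previousSibling): title
After 4 (firstChild): th
After 5 (lastChild): div
After 6 (parentNode): th
After 7 (lastChild): div

Answer: valid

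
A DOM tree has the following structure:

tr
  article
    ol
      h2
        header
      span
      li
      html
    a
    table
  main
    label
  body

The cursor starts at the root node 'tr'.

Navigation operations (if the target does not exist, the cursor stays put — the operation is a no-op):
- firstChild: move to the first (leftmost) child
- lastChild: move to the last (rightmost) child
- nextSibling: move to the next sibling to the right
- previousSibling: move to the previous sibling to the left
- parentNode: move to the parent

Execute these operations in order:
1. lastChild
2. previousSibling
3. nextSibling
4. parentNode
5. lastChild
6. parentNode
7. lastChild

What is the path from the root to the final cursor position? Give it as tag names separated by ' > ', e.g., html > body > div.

After 1 (lastChild): body
After 2 (previousSibling): main
After 3 (nextSibling): body
After 4 (parentNode): tr
After 5 (lastChild): body
After 6 (parentNode): tr
After 7 (lastChild): body

Answer: tr > body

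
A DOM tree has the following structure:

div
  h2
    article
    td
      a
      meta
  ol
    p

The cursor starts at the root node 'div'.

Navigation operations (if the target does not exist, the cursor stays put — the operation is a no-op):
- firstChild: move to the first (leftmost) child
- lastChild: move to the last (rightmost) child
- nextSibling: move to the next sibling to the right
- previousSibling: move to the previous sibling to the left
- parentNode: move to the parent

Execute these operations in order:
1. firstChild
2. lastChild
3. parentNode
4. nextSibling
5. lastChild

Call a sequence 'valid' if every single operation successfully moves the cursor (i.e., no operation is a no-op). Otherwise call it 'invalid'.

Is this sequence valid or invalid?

After 1 (firstChild): h2
After 2 (lastChild): td
After 3 (parentNode): h2
After 4 (nextSibling): ol
After 5 (lastChild): p

Answer: valid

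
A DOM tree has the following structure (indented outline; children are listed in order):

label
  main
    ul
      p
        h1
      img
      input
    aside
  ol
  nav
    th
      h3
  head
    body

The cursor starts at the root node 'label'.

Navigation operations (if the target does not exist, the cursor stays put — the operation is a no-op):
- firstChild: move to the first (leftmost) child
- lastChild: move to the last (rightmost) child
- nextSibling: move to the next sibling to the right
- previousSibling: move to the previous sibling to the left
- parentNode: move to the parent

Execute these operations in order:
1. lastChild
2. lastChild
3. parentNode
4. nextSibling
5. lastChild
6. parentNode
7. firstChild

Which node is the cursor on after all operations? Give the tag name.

Answer: body

Derivation:
After 1 (lastChild): head
After 2 (lastChild): body
After 3 (parentNode): head
After 4 (nextSibling): head (no-op, stayed)
After 5 (lastChild): body
After 6 (parentNode): head
After 7 (firstChild): body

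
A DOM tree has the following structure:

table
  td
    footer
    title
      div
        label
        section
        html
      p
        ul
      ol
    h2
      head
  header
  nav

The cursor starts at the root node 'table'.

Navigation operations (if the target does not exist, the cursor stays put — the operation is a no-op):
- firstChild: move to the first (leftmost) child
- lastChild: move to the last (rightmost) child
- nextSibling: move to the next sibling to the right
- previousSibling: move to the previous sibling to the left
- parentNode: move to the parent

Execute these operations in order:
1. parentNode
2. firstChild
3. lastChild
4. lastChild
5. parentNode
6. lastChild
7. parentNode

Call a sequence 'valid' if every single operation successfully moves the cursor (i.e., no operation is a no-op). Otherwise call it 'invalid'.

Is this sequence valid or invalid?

Answer: invalid

Derivation:
After 1 (parentNode): table (no-op, stayed)
After 2 (firstChild): td
After 3 (lastChild): h2
After 4 (lastChild): head
After 5 (parentNode): h2
After 6 (lastChild): head
After 7 (parentNode): h2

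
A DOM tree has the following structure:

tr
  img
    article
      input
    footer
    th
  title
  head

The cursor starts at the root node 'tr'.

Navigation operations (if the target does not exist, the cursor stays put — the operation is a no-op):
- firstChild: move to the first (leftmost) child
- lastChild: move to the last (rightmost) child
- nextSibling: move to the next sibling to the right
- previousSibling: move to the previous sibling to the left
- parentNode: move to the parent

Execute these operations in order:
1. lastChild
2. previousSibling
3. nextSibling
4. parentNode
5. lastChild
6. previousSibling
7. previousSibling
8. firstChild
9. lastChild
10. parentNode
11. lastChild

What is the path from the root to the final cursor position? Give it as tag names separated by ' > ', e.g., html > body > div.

Answer: tr > img > article > input

Derivation:
After 1 (lastChild): head
After 2 (previousSibling): title
After 3 (nextSibling): head
After 4 (parentNode): tr
After 5 (lastChild): head
After 6 (previousSibling): title
After 7 (previousSibling): img
After 8 (firstChild): article
After 9 (lastChild): input
After 10 (parentNode): article
After 11 (lastChild): input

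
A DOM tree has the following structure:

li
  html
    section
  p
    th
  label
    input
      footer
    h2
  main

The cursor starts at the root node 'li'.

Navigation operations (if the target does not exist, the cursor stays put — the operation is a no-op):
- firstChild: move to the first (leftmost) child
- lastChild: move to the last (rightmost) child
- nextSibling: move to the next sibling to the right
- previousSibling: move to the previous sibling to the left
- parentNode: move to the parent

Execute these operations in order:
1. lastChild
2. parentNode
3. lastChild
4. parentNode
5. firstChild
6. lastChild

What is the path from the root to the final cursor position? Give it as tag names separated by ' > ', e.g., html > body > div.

Answer: li > html > section

Derivation:
After 1 (lastChild): main
After 2 (parentNode): li
After 3 (lastChild): main
After 4 (parentNode): li
After 5 (firstChild): html
After 6 (lastChild): section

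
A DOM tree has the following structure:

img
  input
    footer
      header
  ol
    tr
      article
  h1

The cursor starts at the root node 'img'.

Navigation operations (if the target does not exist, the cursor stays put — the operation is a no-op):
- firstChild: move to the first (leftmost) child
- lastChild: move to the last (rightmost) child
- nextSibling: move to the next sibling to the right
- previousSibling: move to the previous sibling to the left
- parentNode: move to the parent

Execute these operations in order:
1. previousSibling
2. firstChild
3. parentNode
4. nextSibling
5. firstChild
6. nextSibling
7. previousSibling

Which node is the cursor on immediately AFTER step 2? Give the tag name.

After 1 (previousSibling): img (no-op, stayed)
After 2 (firstChild): input

Answer: input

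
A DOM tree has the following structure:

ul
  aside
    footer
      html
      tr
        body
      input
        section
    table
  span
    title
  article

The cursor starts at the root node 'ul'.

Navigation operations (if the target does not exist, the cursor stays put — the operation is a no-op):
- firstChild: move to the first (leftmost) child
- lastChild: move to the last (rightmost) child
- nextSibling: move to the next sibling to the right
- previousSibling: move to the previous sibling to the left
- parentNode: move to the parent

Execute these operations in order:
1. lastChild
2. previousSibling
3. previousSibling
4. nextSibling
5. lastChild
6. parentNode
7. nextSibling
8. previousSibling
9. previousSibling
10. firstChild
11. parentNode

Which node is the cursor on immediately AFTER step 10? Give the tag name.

Answer: footer

Derivation:
After 1 (lastChild): article
After 2 (previousSibling): span
After 3 (previousSibling): aside
After 4 (nextSibling): span
After 5 (lastChild): title
After 6 (parentNode): span
After 7 (nextSibling): article
After 8 (previousSibling): span
After 9 (previousSibling): aside
After 10 (firstChild): footer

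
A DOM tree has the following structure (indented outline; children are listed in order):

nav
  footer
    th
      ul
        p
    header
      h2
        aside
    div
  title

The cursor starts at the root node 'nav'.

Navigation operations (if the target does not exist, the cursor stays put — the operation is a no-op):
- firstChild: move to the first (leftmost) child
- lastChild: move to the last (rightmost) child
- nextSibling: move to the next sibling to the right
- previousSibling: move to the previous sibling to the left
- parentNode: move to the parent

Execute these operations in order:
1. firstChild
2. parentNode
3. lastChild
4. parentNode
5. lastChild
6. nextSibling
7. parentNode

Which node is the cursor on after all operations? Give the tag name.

After 1 (firstChild): footer
After 2 (parentNode): nav
After 3 (lastChild): title
After 4 (parentNode): nav
After 5 (lastChild): title
After 6 (nextSibling): title (no-op, stayed)
After 7 (parentNode): nav

Answer: nav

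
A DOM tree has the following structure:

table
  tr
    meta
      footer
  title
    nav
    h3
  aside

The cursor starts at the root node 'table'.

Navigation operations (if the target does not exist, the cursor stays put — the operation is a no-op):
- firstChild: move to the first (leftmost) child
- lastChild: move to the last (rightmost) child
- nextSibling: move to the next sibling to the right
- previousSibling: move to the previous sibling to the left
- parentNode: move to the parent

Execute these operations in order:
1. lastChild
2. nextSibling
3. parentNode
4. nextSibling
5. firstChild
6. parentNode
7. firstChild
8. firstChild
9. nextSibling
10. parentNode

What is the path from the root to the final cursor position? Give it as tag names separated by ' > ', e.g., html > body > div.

Answer: table > tr

Derivation:
After 1 (lastChild): aside
After 2 (nextSibling): aside (no-op, stayed)
After 3 (parentNode): table
After 4 (nextSibling): table (no-op, stayed)
After 5 (firstChild): tr
After 6 (parentNode): table
After 7 (firstChild): tr
After 8 (firstChild): meta
After 9 (nextSibling): meta (no-op, stayed)
After 10 (parentNode): tr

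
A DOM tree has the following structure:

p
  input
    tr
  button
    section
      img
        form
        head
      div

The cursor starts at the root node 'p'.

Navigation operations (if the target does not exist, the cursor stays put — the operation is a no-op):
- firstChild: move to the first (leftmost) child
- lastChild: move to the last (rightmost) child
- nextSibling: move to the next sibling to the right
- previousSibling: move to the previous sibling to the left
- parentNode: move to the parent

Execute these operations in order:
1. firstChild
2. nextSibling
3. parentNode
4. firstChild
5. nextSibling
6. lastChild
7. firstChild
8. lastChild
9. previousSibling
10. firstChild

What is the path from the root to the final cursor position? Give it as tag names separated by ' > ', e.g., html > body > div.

Answer: p > button > section > img > form

Derivation:
After 1 (firstChild): input
After 2 (nextSibling): button
After 3 (parentNode): p
After 4 (firstChild): input
After 5 (nextSibling): button
After 6 (lastChild): section
After 7 (firstChild): img
After 8 (lastChild): head
After 9 (previousSibling): form
After 10 (firstChild): form (no-op, stayed)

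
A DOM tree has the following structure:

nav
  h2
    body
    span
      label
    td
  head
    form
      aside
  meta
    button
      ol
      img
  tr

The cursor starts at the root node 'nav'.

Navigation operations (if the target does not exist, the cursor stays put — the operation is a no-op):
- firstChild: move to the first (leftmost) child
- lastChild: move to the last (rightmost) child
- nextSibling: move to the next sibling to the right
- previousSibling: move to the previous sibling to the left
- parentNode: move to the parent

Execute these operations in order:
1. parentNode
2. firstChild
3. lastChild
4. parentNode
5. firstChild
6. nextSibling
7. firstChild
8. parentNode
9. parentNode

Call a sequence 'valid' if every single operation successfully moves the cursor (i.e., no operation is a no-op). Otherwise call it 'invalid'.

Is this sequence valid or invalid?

After 1 (parentNode): nav (no-op, stayed)
After 2 (firstChild): h2
After 3 (lastChild): td
After 4 (parentNode): h2
After 5 (firstChild): body
After 6 (nextSibling): span
After 7 (firstChild): label
After 8 (parentNode): span
After 9 (parentNode): h2

Answer: invalid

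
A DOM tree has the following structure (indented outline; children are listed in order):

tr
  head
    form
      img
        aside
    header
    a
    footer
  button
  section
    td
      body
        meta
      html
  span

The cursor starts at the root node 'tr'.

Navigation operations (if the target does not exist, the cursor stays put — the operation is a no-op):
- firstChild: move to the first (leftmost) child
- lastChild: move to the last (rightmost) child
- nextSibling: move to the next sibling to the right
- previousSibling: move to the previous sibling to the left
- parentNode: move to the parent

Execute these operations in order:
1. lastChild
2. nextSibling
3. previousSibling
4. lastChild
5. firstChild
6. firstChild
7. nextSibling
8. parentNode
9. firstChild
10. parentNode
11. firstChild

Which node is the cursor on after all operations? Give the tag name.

After 1 (lastChild): span
After 2 (nextSibling): span (no-op, stayed)
After 3 (previousSibling): section
After 4 (lastChild): td
After 5 (firstChild): body
After 6 (firstChild): meta
After 7 (nextSibling): meta (no-op, stayed)
After 8 (parentNode): body
After 9 (firstChild): meta
After 10 (parentNode): body
After 11 (firstChild): meta

Answer: meta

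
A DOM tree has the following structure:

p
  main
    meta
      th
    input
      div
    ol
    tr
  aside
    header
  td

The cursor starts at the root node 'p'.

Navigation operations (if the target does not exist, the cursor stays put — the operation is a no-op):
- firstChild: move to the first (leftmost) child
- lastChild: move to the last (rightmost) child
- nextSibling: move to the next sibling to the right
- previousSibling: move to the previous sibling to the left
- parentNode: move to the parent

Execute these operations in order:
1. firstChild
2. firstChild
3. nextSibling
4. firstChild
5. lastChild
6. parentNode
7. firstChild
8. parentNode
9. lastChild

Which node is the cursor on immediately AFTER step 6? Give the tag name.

After 1 (firstChild): main
After 2 (firstChild): meta
After 3 (nextSibling): input
After 4 (firstChild): div
After 5 (lastChild): div (no-op, stayed)
After 6 (parentNode): input

Answer: input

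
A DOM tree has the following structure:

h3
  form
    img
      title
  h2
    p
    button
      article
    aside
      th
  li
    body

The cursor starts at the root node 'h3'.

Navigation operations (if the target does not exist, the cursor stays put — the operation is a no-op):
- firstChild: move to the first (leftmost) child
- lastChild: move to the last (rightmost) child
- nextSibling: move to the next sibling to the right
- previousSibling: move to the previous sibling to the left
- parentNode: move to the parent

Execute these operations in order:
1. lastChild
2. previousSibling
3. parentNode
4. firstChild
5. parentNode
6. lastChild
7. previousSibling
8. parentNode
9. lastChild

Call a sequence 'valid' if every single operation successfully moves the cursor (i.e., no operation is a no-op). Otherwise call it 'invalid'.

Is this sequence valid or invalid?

Answer: valid

Derivation:
After 1 (lastChild): li
After 2 (previousSibling): h2
After 3 (parentNode): h3
After 4 (firstChild): form
After 5 (parentNode): h3
After 6 (lastChild): li
After 7 (previousSibling): h2
After 8 (parentNode): h3
After 9 (lastChild): li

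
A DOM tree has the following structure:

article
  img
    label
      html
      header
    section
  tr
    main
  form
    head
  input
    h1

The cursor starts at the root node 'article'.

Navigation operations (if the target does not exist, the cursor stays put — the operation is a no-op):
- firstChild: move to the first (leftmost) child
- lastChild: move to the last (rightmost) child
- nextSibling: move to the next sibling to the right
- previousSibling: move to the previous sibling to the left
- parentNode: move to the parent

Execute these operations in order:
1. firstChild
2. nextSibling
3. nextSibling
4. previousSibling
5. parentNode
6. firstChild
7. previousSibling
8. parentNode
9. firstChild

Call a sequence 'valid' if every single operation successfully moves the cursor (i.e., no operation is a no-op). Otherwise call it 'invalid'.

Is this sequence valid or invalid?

After 1 (firstChild): img
After 2 (nextSibling): tr
After 3 (nextSibling): form
After 4 (previousSibling): tr
After 5 (parentNode): article
After 6 (firstChild): img
After 7 (previousSibling): img (no-op, stayed)
After 8 (parentNode): article
After 9 (firstChild): img

Answer: invalid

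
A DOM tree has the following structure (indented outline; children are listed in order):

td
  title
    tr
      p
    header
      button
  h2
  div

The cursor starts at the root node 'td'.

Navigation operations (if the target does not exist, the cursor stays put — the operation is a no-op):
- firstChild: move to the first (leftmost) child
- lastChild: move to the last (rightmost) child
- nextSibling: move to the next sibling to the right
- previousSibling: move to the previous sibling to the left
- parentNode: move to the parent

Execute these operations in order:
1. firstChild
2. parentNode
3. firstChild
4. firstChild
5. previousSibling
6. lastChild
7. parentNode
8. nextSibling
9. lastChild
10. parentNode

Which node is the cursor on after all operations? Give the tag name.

After 1 (firstChild): title
After 2 (parentNode): td
After 3 (firstChild): title
After 4 (firstChild): tr
After 5 (previousSibling): tr (no-op, stayed)
After 6 (lastChild): p
After 7 (parentNode): tr
After 8 (nextSibling): header
After 9 (lastChild): button
After 10 (parentNode): header

Answer: header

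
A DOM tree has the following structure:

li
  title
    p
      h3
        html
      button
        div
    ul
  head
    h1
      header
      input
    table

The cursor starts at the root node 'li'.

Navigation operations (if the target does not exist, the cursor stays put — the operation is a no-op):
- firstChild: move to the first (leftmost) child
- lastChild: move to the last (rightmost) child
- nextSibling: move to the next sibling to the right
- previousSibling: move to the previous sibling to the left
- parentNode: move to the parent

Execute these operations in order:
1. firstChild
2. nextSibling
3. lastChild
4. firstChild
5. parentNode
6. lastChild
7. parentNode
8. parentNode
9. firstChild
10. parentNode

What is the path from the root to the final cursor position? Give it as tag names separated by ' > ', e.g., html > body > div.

Answer: li

Derivation:
After 1 (firstChild): title
After 2 (nextSibling): head
After 3 (lastChild): table
After 4 (firstChild): table (no-op, stayed)
After 5 (parentNode): head
After 6 (lastChild): table
After 7 (parentNode): head
After 8 (parentNode): li
After 9 (firstChild): title
After 10 (parentNode): li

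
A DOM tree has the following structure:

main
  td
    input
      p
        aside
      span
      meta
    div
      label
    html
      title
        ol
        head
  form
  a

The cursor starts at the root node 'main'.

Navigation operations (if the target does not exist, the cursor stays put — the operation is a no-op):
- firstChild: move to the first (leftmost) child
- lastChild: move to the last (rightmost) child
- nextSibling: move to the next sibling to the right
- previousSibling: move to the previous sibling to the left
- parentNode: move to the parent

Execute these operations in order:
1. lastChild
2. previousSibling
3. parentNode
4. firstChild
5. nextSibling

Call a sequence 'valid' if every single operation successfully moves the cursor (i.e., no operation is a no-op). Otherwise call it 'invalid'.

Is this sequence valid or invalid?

After 1 (lastChild): a
After 2 (previousSibling): form
After 3 (parentNode): main
After 4 (firstChild): td
After 5 (nextSibling): form

Answer: valid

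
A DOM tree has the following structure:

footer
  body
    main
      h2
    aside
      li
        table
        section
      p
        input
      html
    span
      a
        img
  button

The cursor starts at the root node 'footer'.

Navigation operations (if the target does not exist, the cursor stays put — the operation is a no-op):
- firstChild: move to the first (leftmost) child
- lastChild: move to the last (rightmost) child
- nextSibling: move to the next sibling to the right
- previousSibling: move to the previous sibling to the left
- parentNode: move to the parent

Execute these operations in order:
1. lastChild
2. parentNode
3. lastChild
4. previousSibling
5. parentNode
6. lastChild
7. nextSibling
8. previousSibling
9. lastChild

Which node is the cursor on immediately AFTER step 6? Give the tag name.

Answer: button

Derivation:
After 1 (lastChild): button
After 2 (parentNode): footer
After 3 (lastChild): button
After 4 (previousSibling): body
After 5 (parentNode): footer
After 6 (lastChild): button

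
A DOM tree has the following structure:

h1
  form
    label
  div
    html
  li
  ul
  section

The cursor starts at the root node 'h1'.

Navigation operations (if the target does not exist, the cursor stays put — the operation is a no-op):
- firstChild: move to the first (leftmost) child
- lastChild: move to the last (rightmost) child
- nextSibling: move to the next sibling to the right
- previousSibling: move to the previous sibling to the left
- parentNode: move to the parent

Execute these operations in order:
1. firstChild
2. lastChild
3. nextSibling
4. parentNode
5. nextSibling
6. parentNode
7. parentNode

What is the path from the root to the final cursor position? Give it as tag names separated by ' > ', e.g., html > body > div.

Answer: h1

Derivation:
After 1 (firstChild): form
After 2 (lastChild): label
After 3 (nextSibling): label (no-op, stayed)
After 4 (parentNode): form
After 5 (nextSibling): div
After 6 (parentNode): h1
After 7 (parentNode): h1 (no-op, stayed)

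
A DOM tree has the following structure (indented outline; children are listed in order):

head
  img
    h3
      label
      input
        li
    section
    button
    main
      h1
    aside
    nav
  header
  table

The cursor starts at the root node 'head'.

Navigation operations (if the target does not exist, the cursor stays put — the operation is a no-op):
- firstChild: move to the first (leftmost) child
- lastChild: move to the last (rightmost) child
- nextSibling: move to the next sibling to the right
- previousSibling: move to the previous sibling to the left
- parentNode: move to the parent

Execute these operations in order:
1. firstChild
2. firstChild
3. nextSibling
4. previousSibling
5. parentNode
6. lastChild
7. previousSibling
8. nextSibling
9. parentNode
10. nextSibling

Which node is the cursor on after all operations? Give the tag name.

Answer: header

Derivation:
After 1 (firstChild): img
After 2 (firstChild): h3
After 3 (nextSibling): section
After 4 (previousSibling): h3
After 5 (parentNode): img
After 6 (lastChild): nav
After 7 (previousSibling): aside
After 8 (nextSibling): nav
After 9 (parentNode): img
After 10 (nextSibling): header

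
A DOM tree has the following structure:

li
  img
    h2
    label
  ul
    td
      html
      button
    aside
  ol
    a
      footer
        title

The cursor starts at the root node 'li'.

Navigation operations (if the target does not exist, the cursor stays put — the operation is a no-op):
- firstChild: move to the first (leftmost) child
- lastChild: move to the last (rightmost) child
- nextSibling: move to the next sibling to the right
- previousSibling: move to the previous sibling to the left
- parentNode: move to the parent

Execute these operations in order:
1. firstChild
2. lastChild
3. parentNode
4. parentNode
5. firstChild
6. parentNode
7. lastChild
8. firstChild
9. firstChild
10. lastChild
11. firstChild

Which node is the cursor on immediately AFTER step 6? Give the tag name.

After 1 (firstChild): img
After 2 (lastChild): label
After 3 (parentNode): img
After 4 (parentNode): li
After 5 (firstChild): img
After 6 (parentNode): li

Answer: li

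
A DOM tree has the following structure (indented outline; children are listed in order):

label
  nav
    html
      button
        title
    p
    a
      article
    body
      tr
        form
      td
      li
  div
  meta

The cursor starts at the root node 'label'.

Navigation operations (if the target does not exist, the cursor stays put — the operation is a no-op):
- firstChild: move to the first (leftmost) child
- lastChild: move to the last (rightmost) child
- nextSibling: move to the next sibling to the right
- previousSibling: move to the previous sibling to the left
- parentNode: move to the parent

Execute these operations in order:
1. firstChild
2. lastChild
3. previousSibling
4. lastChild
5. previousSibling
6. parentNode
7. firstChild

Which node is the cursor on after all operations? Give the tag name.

Answer: article

Derivation:
After 1 (firstChild): nav
After 2 (lastChild): body
After 3 (previousSibling): a
After 4 (lastChild): article
After 5 (previousSibling): article (no-op, stayed)
After 6 (parentNode): a
After 7 (firstChild): article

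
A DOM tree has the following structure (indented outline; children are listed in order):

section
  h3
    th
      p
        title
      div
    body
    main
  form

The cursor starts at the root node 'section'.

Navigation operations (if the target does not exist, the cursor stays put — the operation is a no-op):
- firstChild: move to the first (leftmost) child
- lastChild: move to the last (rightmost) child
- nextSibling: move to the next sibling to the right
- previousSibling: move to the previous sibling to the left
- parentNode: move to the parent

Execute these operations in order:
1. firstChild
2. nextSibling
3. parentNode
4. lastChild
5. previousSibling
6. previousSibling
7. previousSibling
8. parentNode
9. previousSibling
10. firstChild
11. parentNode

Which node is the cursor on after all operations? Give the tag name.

Answer: section

Derivation:
After 1 (firstChild): h3
After 2 (nextSibling): form
After 3 (parentNode): section
After 4 (lastChild): form
After 5 (previousSibling): h3
After 6 (previousSibling): h3 (no-op, stayed)
After 7 (previousSibling): h3 (no-op, stayed)
After 8 (parentNode): section
After 9 (previousSibling): section (no-op, stayed)
After 10 (firstChild): h3
After 11 (parentNode): section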